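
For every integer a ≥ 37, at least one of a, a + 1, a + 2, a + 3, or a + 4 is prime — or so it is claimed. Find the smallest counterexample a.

a = 48

A counterexample is any integer a ≥ 37 such that a, a + 1, a + 2, a + 3, a + 4 are all composite; we check each in order.
For a = 37, 38, 39, 40, …, 45, 46, 47 the conclusion holds.
a = 48: 48 = 2 × 24; 49 = 7 × 7; 50 = 2 × 25; 51 = 3 × 17; 52 = 2 × 26 — all composite.
So a = 48 is the smallest counterexample.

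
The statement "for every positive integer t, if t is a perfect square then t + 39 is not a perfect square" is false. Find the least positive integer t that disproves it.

t = 25

A counterexample is any positive integer t such that t is a perfect square but t + 39 is a perfect square; we check each in order.
For t = 1, 4, 9, 16 the conclusion holds.
t = 25: 25 = 5² and 25 + 39 = 64 = 8².
Thus t = 25 disproves the claim, and no smaller t works.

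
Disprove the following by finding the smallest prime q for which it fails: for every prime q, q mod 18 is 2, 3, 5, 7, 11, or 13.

We need the least prime q for which the claim fails.
The first 6 eligible values, up to q = 13, all satisfy the conclusion.
q = 17: 17 mod 18 = 17 — not in {2, 3, 5, 7, 11, 13}.

q = 17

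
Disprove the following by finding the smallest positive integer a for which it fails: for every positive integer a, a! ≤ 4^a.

We need the least positive integer a for which a! > 4^a.
For a = 1, 2, 3, 4, 5, 6, 7, 8 the conclusion holds.
a = 9: a! = 362880 and 4^a = 262144, so 362880 > 262144.
Thus a = 9 disproves the claim, and no smaller a works.

a = 9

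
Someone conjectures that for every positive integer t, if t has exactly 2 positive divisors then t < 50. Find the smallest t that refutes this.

t = 53

A counterexample is any positive integer t such that t has exactly 2 positive divisors but the claim fails; we check each in order.
For t = 2, 3, 5, 7, …, 41, 43, 47 the conclusion holds.
t = 53: τ(53) = 2; 53 ≥ 50.
Thus t = 53 disproves the claim, and no smaller t works.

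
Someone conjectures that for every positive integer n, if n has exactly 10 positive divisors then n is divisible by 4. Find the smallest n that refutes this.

For n = 48, 80, 112 the conclusion holds.
n = 162: τ(162) = 10; 162 mod 4 = 2.
So n = 162 is the smallest counterexample.

n = 162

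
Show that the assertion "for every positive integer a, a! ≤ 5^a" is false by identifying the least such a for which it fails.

For a = 1, 2, 3, 4, …, 9, 10, 11 the conclusion holds.
a = 12: a! = 479001600 and 5^a = 244140625, so 479001600 > 244140625.

a = 12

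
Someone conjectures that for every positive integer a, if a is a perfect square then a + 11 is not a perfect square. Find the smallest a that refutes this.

a = 25

Check each positive integer a in order until a is a perfect square but a + 11 is a perfect square.
For a = 1, 4, 9, 16 the conclusion holds.
a = 25: 25 = 5² and 25 + 11 = 36 = 6².
Hence a = 25 is a counterexample.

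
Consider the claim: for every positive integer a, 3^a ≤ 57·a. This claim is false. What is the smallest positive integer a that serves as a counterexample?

Check each positive integer a in order until 3^a > 57·a.
For a = 1, 2, 3, 4, 5 the conclusion holds.
a = 6: 3^a = 729 and 57·a = 342, so 729 > 342.

a = 6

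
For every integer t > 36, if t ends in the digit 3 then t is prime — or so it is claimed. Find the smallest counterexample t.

t = 63

For t = 43, 53 the conclusion holds.
t = 63: 63 ends in 3; 63 = 3 × 21, composite.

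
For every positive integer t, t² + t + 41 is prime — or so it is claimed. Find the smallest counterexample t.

A counterexample is any positive integer t such that t² + t + 41 is not prime; we check each in order.
The first 39 eligible values, up to t = 39, all satisfy the conclusion.
t = 40: t² + t + 41 = 1681 = 41 × 41, composite.
So t = 40 is the smallest counterexample.

t = 40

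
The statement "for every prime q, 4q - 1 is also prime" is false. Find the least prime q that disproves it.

We need the least prime q for which 4q - 1 is not prime.
For q = 2, 3, 5 the conclusion holds.
q = 7: 4q - 1 = 27 = 3 × 9, not prime.
Thus q = 7 disproves the claim, and no smaller q works.

q = 7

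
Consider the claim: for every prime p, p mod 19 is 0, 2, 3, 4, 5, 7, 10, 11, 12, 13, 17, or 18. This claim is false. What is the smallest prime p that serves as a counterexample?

Check each prime p in order until the claim fails.
For p = 2, 3, 5, 7, …, 37, 41, 43 the conclusion holds.
p = 47: 47 mod 19 = 9 — not in {0, 2, 3, 4, 5, 7, 10, 11, 12, 13, 17, 18}.
Thus p = 47 disproves the claim, and no smaller p works.

p = 47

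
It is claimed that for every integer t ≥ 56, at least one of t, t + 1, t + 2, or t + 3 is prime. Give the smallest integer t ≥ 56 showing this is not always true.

t = 62

A counterexample is any integer t ≥ 56 such that t, t + 1, t + 2, t + 3 are all composite; we check each in order.
For t = 56, 57, 58, 59, 60, 61 the conclusion holds.
t = 62: 62 = 2 × 31; 63 = 3 × 21; 64 = 2 × 32; 65 = 5 × 13 — all composite.
Thus t = 62 disproves the claim, and no smaller t works.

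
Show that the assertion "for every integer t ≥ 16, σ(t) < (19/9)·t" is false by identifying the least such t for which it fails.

t = 18

A counterexample is any integer t ≥ 16 such that the claim fails; we check each in order.
t = 16: σ(16) = 31; 31 < 304/9.
t = 17: σ(17) = 18; 18 < 323/9.
t = 18: σ(18) = 39; 39 ≥ 38.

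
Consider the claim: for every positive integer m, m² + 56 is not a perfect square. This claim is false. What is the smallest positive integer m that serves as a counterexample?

m = 1: 1² + 56 = 57, not a perfect square.
m = 2: 2² + 56 = 60, not a perfect square.
m = 3: 3² + 56 = 65, not a perfect square.
m = 4: 4² + 56 = 72, not a perfect square.
m = 5: 5² + 56 = 81 = 9², a perfect square.

m = 5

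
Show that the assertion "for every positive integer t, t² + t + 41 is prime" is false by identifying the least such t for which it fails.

A counterexample is any positive integer t such that t² + t + 41 is not prime; we check each in order.
The first 39 eligible values, up to t = 39, all satisfy the conclusion.
t = 40: t² + t + 41 = 1681 = 41 × 41, composite.

t = 40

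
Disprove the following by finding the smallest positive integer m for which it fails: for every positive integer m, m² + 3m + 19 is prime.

The first 14 eligible values, up to m = 14, all satisfy the conclusion.
m = 15: m² + 3m + 19 = 289 = 17 × 17, composite.
Thus m = 15 disproves the claim, and no smaller m works.

m = 15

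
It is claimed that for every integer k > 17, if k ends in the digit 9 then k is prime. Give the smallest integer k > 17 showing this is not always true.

k = 39

Check each integer k > 17 in order until k ends in the digit 9 but k is not prime.
For k = 19, 29 the conclusion holds.
k = 39: 39 ends in 9; 39 = 3 × 13, composite.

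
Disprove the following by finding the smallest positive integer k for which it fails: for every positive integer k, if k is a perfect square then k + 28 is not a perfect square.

We need the least positive integer k for which k is a perfect square but k + 28 is a perfect square.
The first 5 eligible values, up to k = 25, all satisfy the conclusion.
k = 36: 36 = 6² and 36 + 28 = 64 = 8².

k = 36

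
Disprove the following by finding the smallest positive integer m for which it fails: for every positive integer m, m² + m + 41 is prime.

A counterexample is any positive integer m such that m² + m + 41 is not prime; we check each in order.
For m = 1, 2, 3, 4, …, 37, 38, 39 the conclusion holds.
m = 40: m² + m + 41 = 1681 = 41 × 41, composite.
So m = 40 is the smallest counterexample.

m = 40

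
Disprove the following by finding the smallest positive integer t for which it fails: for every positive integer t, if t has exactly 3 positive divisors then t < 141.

t = 169

A counterexample is any positive integer t such that t has exactly 3 positive divisors but the claim fails; we check each in order.
The first 5 eligible values, up to t = 121, all satisfy the conclusion.
t = 169: τ(169) = 3; 169 ≥ 141.
Thus t = 169 disproves the claim, and no smaller t works.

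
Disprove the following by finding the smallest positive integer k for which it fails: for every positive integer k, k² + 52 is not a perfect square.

k = 12

Check each positive integer k in order until k² + 52 is a perfect square.
For k = 1, 2, 3, 4, …, 9, 10, 11 the conclusion holds.
k = 12: 12² + 52 = 196 = 14², a perfect square.
So k = 12 is the smallest counterexample.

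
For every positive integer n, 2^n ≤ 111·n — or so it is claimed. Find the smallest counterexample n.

n = 11

A counterexample is any positive integer n such that 2^n > 111·n; we check each in order.
For n = 1, 2, 3, 4, 5, 6, 7, 8, 9, 10 the conclusion holds.
n = 11: 2^n = 2048 and 111·n = 1221, so 2048 > 1221.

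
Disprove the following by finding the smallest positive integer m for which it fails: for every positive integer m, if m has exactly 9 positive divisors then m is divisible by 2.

For m = 36, 100, 196 the conclusion holds.
m = 225: τ(225) = 9; 225 mod 2 = 1.

m = 225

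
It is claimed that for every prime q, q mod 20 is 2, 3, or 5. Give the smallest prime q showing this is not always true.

q = 7

q = 2: 2 mod 20 = 2.
q = 3: 3 mod 20 = 3.
q = 5: 5 mod 20 = 5.
q = 7: 7 mod 20 = 7 — not in {2, 3, 5}.
Hence q = 7 is a counterexample.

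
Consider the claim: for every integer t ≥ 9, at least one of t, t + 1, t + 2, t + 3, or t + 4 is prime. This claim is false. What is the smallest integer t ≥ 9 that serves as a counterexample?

t = 24

For t = 9, 10, 11, 12, …, 21, 22, 23 the conclusion holds.
t = 24: 24 = 2 × 12; 25 = 5 × 5; 26 = 2 × 13; 27 = 3 × 9; 28 = 2 × 14 — all composite.
Thus t = 24 disproves the claim, and no smaller t works.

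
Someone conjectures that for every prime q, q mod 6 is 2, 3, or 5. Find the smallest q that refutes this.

A counterexample is any prime q such that the claim fails; we check each in order.
q = 2: 2 mod 6 = 2.
q = 3: 3 mod 6 = 3.
q = 5: 5 mod 6 = 5.
q = 7: 7 mod 6 = 1 — not in {2, 3, 5}.
Hence q = 7 is a counterexample.

q = 7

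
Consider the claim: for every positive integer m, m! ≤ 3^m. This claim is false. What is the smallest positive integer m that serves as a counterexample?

A counterexample is any positive integer m such that m! > 3^m; we check each in order.
m = 1: m! = 1 and 3^m = 3, so 1 ≤ 3.
m = 2: m! = 2 and 3^m = 9, so 2 ≤ 9.
m = 3: m! = 6 and 3^m = 27, so 6 ≤ 27.
m = 4: m! = 24 and 3^m = 81, so 24 ≤ 81.
m = 5: m! = 120 and 3^m = 243, so 120 ≤ 243.
m = 6: m! = 720 and 3^m = 729, so 720 ≤ 729.
m = 7: m! = 5040 and 3^m = 2187, so 5040 > 2187.
Hence m = 7 is a counterexample.

m = 7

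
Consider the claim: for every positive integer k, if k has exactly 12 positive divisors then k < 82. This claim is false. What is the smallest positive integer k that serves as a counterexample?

We need the least positive integer k for which k has exactly 12 positive divisors but the claim fails.
k = 60: τ(60) = 12; 60 < 82.
k = 72: τ(72) = 12; 72 < 82.
k = 84: τ(84) = 12; 84 ≥ 82.
Thus k = 84 disproves the claim, and no smaller k works.

k = 84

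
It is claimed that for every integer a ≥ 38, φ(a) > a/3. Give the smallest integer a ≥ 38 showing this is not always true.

a = 42

A counterexample is any integer a ≥ 38 such that the claim fails; we check each in order.
For a = 38, 39, 40, 41 the conclusion holds.
a = 42: φ(42) = 12 and 42/3 = 14, so φ(42) ≤ 42/3.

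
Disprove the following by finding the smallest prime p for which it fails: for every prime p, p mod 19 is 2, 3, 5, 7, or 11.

p = 2: 2 mod 19 = 2.
p = 3: 3 mod 19 = 3.
p = 5: 5 mod 19 = 5.
p = 7: 7 mod 19 = 7.
p = 11: 11 mod 19 = 11.
p = 13: 13 mod 19 = 13 — not in {2, 3, 5, 7, 11}.

p = 13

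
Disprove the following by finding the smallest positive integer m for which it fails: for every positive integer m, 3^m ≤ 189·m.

The first 6 eligible values, up to m = 6, all satisfy the conclusion.
m = 7: 3^m = 2187 and 189·m = 1323, so 2187 > 1323.
Hence m = 7 is a counterexample.

m = 7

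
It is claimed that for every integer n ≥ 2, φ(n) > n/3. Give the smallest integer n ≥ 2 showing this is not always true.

n = 2: φ(2) = 1 and 2/3 = 2/3, so φ(2) > 2/3.
n = 3: φ(3) = 2 and 3/3 = 1, so φ(3) > 3/3.
n = 4: φ(4) = 2 and 4/3 = 4/3, so φ(4) > 4/3.
n = 5: φ(5) = 4 and 5/3 = 5/3, so φ(5) > 5/3.
n = 6: φ(6) = 2 and 6/3 = 2, so φ(6) ≤ 6/3.
Hence n = 6 is a counterexample.

n = 6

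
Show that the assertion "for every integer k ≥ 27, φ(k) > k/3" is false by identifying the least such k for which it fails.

We need the least integer k ≥ 27 for which the claim fails.
k = 27: φ(27) = 18 and 27/3 = 9, so φ(27) > 27/3.
k = 28: φ(28) = 12 and 28/3 = 28/3, so φ(28) > 28/3.
k = 29: φ(29) = 28 and 29/3 = 29/3, so φ(29) > 29/3.
k = 30: φ(30) = 8 and 30/3 = 10, so φ(30) ≤ 30/3.

k = 30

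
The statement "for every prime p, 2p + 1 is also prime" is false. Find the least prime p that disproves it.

p = 7

We need the least prime p for which 2p + 1 is not prime.
For p = 2, 3, 5 the conclusion holds.
p = 7: 2p + 1 = 15 = 3 × 5, not prime.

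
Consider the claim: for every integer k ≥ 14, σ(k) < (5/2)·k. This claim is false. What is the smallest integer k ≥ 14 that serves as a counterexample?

A counterexample is any integer k ≥ 14 such that the claim fails; we check each in order.
For k = 14, 15, 16, 17, 18, 19, 20, 21, 22, 23 the conclusion holds.
k = 24: σ(24) = 60; 60 ≥ 60.
So k = 24 is the smallest counterexample.

k = 24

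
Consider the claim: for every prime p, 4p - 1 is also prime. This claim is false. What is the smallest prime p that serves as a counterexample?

A counterexample is any prime p such that 4p - 1 is not prime; we check each in order.
For p = 2, 3, 5 the conclusion holds.
p = 7: 4p - 1 = 27 = 3 × 9, not prime.
So p = 7 is the smallest counterexample.

p = 7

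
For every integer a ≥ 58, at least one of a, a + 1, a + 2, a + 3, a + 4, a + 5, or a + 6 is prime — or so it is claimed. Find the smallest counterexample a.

We need the least integer a ≥ 58 for which a, a + 1, a + 2, a + 3, a + 4, a + 5, a + 6 are all composite.
For a = 58, 59, 60, 61, …, 87, 88, 89 the conclusion holds.
a = 90: 90 = 2 × 45; 91 = 7 × 13; 92 = 2 × 46; 93 = 3 × 31; 94 = 2 × 47; 95 = 5 × 19; 96 = 2 × 48 — all composite.

a = 90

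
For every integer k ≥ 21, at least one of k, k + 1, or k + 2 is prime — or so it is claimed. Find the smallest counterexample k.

Check each integer k ≥ 21 in order until k, k + 1, k + 2 are all composite.
For k = 21, 22, 23 the conclusion holds.
k = 24: 24 = 2 × 12; 25 = 5 × 5; 26 = 2 × 13 — all composite.

k = 24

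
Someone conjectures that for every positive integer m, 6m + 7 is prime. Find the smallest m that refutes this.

m = 3

We need the least positive integer m for which 6m + 7 is not prime.
m = 1: 6m + 7 = 13, prime.
m = 2: 6m + 7 = 19, prime.
m = 3: 6m + 7 = 25 = 5 × 5, composite.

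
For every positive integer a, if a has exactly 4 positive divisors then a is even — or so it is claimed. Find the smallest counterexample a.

A counterexample is any positive integer a such that a has exactly 4 positive divisors but a is odd; we check each in order.
For a = 6, 8, 10, 14 the conclusion holds.
a = 15: divisors of 15: 1, 3, 5, 15; 15 is odd.
So a = 15 is the smallest counterexample.

a = 15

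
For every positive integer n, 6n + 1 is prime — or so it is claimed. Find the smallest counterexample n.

We need the least positive integer n for which 6n + 1 is not prime.
For n = 1, 2, 3 the conclusion holds.
n = 4: 6n + 1 = 25 = 5 × 5, composite.

n = 4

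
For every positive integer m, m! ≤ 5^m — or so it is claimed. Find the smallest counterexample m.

m = 12

We need the least positive integer m for which m! > 5^m.
The first 11 eligible values, up to m = 11, all satisfy the conclusion.
m = 12: m! = 479001600 and 5^m = 244140625, so 479001600 > 244140625.
So m = 12 is the smallest counterexample.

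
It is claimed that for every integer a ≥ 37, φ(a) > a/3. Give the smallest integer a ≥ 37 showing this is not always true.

We need the least integer a ≥ 37 for which the claim fails.
a = 37: φ(37) = 36 and 37/3 = 37/3, so φ(37) > 37/3.
a = 38: φ(38) = 18 and 38/3 = 38/3, so φ(38) > 38/3.
a = 39: φ(39) = 24 and 39/3 = 13, so φ(39) > 39/3.
a = 40: φ(40) = 16 and 40/3 = 40/3, so φ(40) > 40/3.
a = 41: φ(41) = 40 and 41/3 = 41/3, so φ(41) > 41/3.
a = 42: φ(42) = 12 and 42/3 = 14, so φ(42) ≤ 42/3.

a = 42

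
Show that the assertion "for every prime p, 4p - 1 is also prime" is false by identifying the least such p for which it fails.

For p = 2, 3, 5 the conclusion holds.
p = 7: 4p - 1 = 27 = 3 × 9, not prime.
Thus p = 7 disproves the claim, and no smaller p works.

p = 7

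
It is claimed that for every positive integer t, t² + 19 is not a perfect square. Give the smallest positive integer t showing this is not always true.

A counterexample is any positive integer t such that t² + 19 is a perfect square; we check each in order.
For t = 1, 2, 3, 4, 5, 6, 7, 8 the conclusion holds.
t = 9: 9² + 19 = 100 = 10², a perfect square.

t = 9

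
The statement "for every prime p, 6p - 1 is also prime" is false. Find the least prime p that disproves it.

We need the least prime p for which 6p - 1 is not prime.
The first 4 eligible values, up to p = 7, all satisfy the conclusion.
p = 11: 6p - 1 = 65 = 5 × 13, not prime.

p = 11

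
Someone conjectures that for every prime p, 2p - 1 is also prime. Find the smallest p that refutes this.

A counterexample is any prime p such that 2p - 1 is not prime; we check each in order.
For p = 2, 3 the conclusion holds.
p = 5: 2p - 1 = 9 = 3 × 3, not prime.

p = 5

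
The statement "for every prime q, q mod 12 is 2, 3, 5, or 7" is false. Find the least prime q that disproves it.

For q = 2, 3, 5, 7 the conclusion holds.
q = 11: 11 mod 12 = 11 — not in {2, 3, 5, 7}.

q = 11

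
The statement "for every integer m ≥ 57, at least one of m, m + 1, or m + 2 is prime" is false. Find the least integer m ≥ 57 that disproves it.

For m = 57, 58, 59, 60, 61 the conclusion holds.
m = 62: 62 = 2 × 31; 63 = 3 × 21; 64 = 2 × 32 — all composite.

m = 62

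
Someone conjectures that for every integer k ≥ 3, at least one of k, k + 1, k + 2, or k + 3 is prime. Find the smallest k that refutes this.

k = 24

A counterexample is any integer k ≥ 3 such that k, k + 1, k + 2, k + 3 are all composite; we check each in order.
For k = 3, 4, 5, 6, …, 21, 22, 23 the conclusion holds.
k = 24: 24 = 2 × 12; 25 = 5 × 5; 26 = 2 × 13; 27 = 3 × 9 — all composite.
Thus k = 24 disproves the claim, and no smaller k works.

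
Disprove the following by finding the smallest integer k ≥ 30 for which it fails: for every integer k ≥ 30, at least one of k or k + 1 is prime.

k = 32

k = 30: 31 is prime.
k = 31: 31 is prime.
k = 32: 32 = 2 × 16; 33 = 3 × 11 — both composite.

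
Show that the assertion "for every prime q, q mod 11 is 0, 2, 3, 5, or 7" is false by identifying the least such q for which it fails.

q = 17

A counterexample is any prime q such that the claim fails; we check each in order.
For q = 2, 3, 5, 7, 11, 13 the conclusion holds.
q = 17: 17 mod 11 = 6 — not in {0, 2, 3, 5, 7}.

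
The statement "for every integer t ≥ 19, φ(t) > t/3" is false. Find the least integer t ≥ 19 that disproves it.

t = 24

Check each integer t ≥ 19 in order until the claim fails.
t = 19: φ(19) = 18 and 19/3 = 19/3, so φ(19) > 19/3.
t = 20: φ(20) = 8 and 20/3 = 20/3, so φ(20) > 20/3.
t = 21: φ(21) = 12 and 21/3 = 7, so φ(21) > 21/3.
t = 22: φ(22) = 10 and 22/3 = 22/3, so φ(22) > 22/3.
t = 23: φ(23) = 22 and 23/3 = 23/3, so φ(23) > 23/3.
t = 24: φ(24) = 8 and 24/3 = 8, so φ(24) ≤ 24/3.
So t = 24 is the smallest counterexample.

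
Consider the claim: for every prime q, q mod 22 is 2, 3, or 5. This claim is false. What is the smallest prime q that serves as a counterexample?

We need the least prime q for which the claim fails.
q = 2: 2 mod 22 = 2.
q = 3: 3 mod 22 = 3.
q = 5: 5 mod 22 = 5.
q = 7: 7 mod 22 = 7 — not in {2, 3, 5}.

q = 7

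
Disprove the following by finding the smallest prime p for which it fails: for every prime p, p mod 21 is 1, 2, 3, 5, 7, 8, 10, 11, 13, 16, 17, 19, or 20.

p = 67

Check each prime p in order until the claim fails.
The first 18 eligible values, up to p = 61, all satisfy the conclusion.
p = 67: 67 mod 21 = 4 — not in {1, 2, 3, 5, 7, 8, 10, 11, 13, 16, 17, 19, 20}.
So p = 67 is the smallest counterexample.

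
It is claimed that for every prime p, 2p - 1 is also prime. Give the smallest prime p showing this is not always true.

We need the least prime p for which 2p - 1 is not prime.
For p = 2, 3 the conclusion holds.
p = 5: 2p - 1 = 9 = 3 × 3, not prime.

p = 5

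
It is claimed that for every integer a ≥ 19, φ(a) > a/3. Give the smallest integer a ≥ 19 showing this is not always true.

We need the least integer a ≥ 19 for which the claim fails.
The first 5 eligible values, up to a = 23, all satisfy the conclusion.
a = 24: φ(24) = 8 and 24/3 = 8, so φ(24) ≤ 24/3.
Hence a = 24 is a counterexample.

a = 24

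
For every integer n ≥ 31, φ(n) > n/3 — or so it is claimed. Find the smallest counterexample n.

n = 36

Check each integer n ≥ 31 in order until the claim fails.
The first 5 eligible values, up to n = 35, all satisfy the conclusion.
n = 36: φ(36) = 12 and 36/3 = 12, so φ(36) ≤ 36/3.
Thus n = 36 disproves the claim, and no smaller n works.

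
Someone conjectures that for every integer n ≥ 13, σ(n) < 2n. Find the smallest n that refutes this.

n = 18

n = 13: σ(13) = 14; 14 < 26.
n = 14: σ(14) = 24; 24 < 28.
n = 15: σ(15) = 24; 24 < 30.
n = 16: σ(16) = 31; 31 < 32.
n = 17: σ(17) = 18; 18 < 34.
n = 18: σ(18) = 39; 39 ≥ 36.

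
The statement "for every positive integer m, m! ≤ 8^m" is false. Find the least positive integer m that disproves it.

Check each positive integer m in order until m! > 8^m.
The first 19 eligible values, up to m = 19, all satisfy the conclusion.
m = 20: m! = 2432902008176640000 and 8^m = 1152921504606846976, so 2432902008176640000 > 1152921504606846976.
Hence m = 20 is a counterexample.

m = 20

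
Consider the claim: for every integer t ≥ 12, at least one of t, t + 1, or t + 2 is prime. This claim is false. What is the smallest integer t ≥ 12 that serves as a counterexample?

A counterexample is any integer t ≥ 12 such that t, t + 1, t + 2 are all composite; we check each in order.
For t = 12, 13 the conclusion holds.
t = 14: 14 = 2 × 7; 15 = 3 × 5; 16 = 2 × 8 — all composite.
Hence t = 14 is a counterexample.

t = 14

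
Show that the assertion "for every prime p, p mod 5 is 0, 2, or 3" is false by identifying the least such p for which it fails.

p = 11

p = 2: 2 mod 5 = 2.
p = 3: 3 mod 5 = 3.
p = 5: 5 mod 5 = 0.
p = 7: 7 mod 5 = 2.
p = 11: 11 mod 5 = 1 — not in {0, 2, 3}.
Hence p = 11 is a counterexample.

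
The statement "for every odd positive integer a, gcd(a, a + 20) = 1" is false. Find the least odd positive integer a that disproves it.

a = 5

a = 1: gcd(1, 21) = 1.
a = 3: gcd(3, 23) = 1.
a = 5: gcd(5, 25) = 5.
Thus a = 5 disproves the claim, and no smaller a works.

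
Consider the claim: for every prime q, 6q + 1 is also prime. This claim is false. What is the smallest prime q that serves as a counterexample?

We need the least prime q for which 6q + 1 is not prime.
For q = 2, 3, 5, 7, 11, 13, 17 the conclusion holds.
q = 19: 6q + 1 = 115 = 5 × 23, not prime.

q = 19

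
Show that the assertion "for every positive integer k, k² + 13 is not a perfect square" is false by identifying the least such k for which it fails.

k = 1: 1² + 13 = 14, not a perfect square.
k = 2: 2² + 13 = 17, not a perfect square.
k = 3: 3² + 13 = 22, not a perfect square.
k = 4: 4² + 13 = 29, not a perfect square.
k = 5: 5² + 13 = 38, not a perfect square.
k = 6: 6² + 13 = 49 = 7², a perfect square.

k = 6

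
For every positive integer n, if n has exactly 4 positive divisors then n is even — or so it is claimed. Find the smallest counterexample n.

A counterexample is any positive integer n such that n has exactly 4 positive divisors but n is odd; we check each in order.
For n = 6, 8, 10, 14 the conclusion holds.
n = 15: divisors of 15: 1, 3, 5, 15; 15 is odd.

n = 15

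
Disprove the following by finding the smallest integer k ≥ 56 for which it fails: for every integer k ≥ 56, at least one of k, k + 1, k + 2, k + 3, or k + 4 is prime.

k = 62

We need the least integer k ≥ 56 for which k, k + 1, k + 2, k + 3, k + 4 are all composite.
The first 6 eligible values, up to k = 61, all satisfy the conclusion.
k = 62: 62 = 2 × 31; 63 = 3 × 21; 64 = 2 × 32; 65 = 5 × 13; 66 = 2 × 33 — all composite.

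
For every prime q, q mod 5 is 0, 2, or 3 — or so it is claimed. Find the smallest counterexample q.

For q = 2, 3, 5, 7 the conclusion holds.
q = 11: 11 mod 5 = 1 — not in {0, 2, 3}.
Thus q = 11 disproves the claim, and no smaller q works.

q = 11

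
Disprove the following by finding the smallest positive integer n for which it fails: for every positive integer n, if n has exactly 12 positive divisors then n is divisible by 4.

n = 90

For n = 60, 72, 84 the conclusion holds.
n = 90: τ(90) = 12; 90 mod 4 = 2.
Hence n = 90 is a counterexample.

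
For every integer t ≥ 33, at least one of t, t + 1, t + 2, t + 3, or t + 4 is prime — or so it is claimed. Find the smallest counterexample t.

t = 48

We need the least integer t ≥ 33 for which t, t + 1, t + 2, t + 3, t + 4 are all composite.
For t = 33, 34, 35, 36, …, 45, 46, 47 the conclusion holds.
t = 48: 48 = 2 × 24; 49 = 7 × 7; 50 = 2 × 25; 51 = 3 × 17; 52 = 2 × 26 — all composite.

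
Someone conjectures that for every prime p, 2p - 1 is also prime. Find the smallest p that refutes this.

p = 5

A counterexample is any prime p such that 2p - 1 is not prime; we check each in order.
For p = 2, 3 the conclusion holds.
p = 5: 2p - 1 = 9 = 3 × 3, not prime.
So p = 5 is the smallest counterexample.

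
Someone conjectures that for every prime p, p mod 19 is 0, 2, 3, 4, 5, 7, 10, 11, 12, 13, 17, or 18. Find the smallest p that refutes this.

A counterexample is any prime p such that the claim fails; we check each in order.
The first 14 eligible values, up to p = 43, all satisfy the conclusion.
p = 47: 47 mod 19 = 9 — not in {0, 2, 3, 4, 5, 7, 10, 11, 12, 13, 17, 18}.
Thus p = 47 disproves the claim, and no smaller p works.

p = 47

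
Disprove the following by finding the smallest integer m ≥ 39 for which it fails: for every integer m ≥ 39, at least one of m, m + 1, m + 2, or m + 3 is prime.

We need the least integer m ≥ 39 for which m, m + 1, m + 2, m + 3 are all composite.
The first 9 eligible values, up to m = 47, all satisfy the conclusion.
m = 48: 48 = 2 × 24; 49 = 7 × 7; 50 = 2 × 25; 51 = 3 × 17 — all composite.

m = 48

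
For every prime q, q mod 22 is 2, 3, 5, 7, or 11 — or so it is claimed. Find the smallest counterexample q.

q = 2: 2 mod 22 = 2.
q = 3: 3 mod 22 = 3.
q = 5: 5 mod 22 = 5.
q = 7: 7 mod 22 = 7.
q = 11: 11 mod 22 = 11.
q = 13: 13 mod 22 = 13 — not in {2, 3, 5, 7, 11}.
Thus q = 13 disproves the claim, and no smaller q works.

q = 13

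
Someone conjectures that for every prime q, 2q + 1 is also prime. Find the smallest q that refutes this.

q = 7

q = 2: 2q + 1 = 5, prime.
q = 3: 2q + 1 = 7, prime.
q = 5: 2q + 1 = 11, prime.
q = 7: 2q + 1 = 15 = 3 × 5, not prime.
Thus q = 7 disproves the claim, and no smaller q works.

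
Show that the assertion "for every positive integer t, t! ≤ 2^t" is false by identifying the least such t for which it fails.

t = 4

We need the least positive integer t for which t! > 2^t.
t = 1: t! = 1 and 2^t = 2, so 1 ≤ 2.
t = 2: t! = 2 and 2^t = 4, so 2 ≤ 4.
t = 3: t! = 6 and 2^t = 8, so 6 ≤ 8.
t = 4: t! = 24 and 2^t = 16, so 24 > 16.
Thus t = 4 disproves the claim, and no smaller t works.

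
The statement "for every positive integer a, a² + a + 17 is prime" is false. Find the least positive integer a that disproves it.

We need the least positive integer a for which a² + a + 17 is not prime.
The first 15 eligible values, up to a = 15, all satisfy the conclusion.
a = 16: a² + a + 17 = 289 = 17 × 17, composite.
Thus a = 16 disproves the claim, and no smaller a works.

a = 16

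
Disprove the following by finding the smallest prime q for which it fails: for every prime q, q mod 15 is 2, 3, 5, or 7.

q = 11

The first 4 eligible values, up to q = 7, all satisfy the conclusion.
q = 11: 11 mod 15 = 11 — not in {2, 3, 5, 7}.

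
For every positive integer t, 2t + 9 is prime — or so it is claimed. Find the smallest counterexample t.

t = 3

t = 1: 2t + 9 = 11, prime.
t = 2: 2t + 9 = 13, prime.
t = 3: 2t + 9 = 15 = 3 × 5, composite.
So t = 3 is the smallest counterexample.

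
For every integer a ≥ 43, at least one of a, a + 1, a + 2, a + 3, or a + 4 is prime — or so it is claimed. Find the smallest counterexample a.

a = 48

The first 5 eligible values, up to a = 47, all satisfy the conclusion.
a = 48: 48 = 2 × 24; 49 = 7 × 7; 50 = 2 × 25; 51 = 3 × 17; 52 = 2 × 26 — all composite.
Thus a = 48 disproves the claim, and no smaller a works.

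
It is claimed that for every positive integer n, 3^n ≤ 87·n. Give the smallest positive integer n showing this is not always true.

n = 1: 3^n = 3 and 87·n = 87, so 3 ≤ 87.
n = 2: 3^n = 9 and 87·n = 174, so 9 ≤ 174.
n = 3: 3^n = 27 and 87·n = 261, so 27 ≤ 261.
n = 4: 3^n = 81 and 87·n = 348, so 81 ≤ 348.
n = 5: 3^n = 243 and 87·n = 435, so 243 ≤ 435.
n = 6: 3^n = 729 and 87·n = 522, so 729 > 522.

n = 6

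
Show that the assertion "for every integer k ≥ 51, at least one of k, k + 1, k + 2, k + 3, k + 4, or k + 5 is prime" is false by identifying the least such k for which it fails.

k = 90

The first 39 eligible values, up to k = 89, all satisfy the conclusion.
k = 90: 90 = 2 × 45; 91 = 7 × 13; 92 = 2 × 46; 93 = 3 × 31; 94 = 2 × 47; 95 = 5 × 19 — all composite.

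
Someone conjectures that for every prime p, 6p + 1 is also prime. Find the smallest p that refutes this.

p = 19

We need the least prime p for which 6p + 1 is not prime.
For p = 2, 3, 5, 7, 11, 13, 17 the conclusion holds.
p = 19: 6p + 1 = 115 = 5 × 23, not prime.
So p = 19 is the smallest counterexample.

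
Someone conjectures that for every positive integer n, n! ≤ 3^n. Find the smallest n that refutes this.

Check each positive integer n in order until n! > 3^n.
For n = 1, 2, 3, 4, 5, 6 the conclusion holds.
n = 7: n! = 5040 and 3^n = 2187, so 5040 > 2187.

n = 7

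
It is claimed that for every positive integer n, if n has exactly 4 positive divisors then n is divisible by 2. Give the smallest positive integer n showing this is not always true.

We need the least positive integer n for which n has exactly 4 positive divisors but n is not divisible by 2.
The first 4 eligible values, up to n = 14, all satisfy the conclusion.
n = 15: τ(15) = 4; 15 mod 2 = 1.
Thus n = 15 disproves the claim, and no smaller n works.

n = 15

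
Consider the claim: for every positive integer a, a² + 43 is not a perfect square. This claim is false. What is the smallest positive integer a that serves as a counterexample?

a = 21

For a = 1, 2, 3, 4, …, 18, 19, 20 the conclusion holds.
a = 21: 21² + 43 = 484 = 22², a perfect square.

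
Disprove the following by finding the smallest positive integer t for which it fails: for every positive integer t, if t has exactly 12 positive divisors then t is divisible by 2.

t = 315

For t = 60, 72, 84, 90, …, 294, 306, 308 the conclusion holds.
t = 315: τ(315) = 12; 315 mod 2 = 1.
Thus t = 315 disproves the claim, and no smaller t works.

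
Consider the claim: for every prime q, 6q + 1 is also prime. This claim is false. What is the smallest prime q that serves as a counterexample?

A counterexample is any prime q such that 6q + 1 is not prime; we check each in order.
The first 7 eligible values, up to q = 17, all satisfy the conclusion.
q = 19: 6q + 1 = 115 = 5 × 23, not prime.

q = 19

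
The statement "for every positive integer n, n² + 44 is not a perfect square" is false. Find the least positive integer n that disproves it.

The first 9 eligible values, up to n = 9, all satisfy the conclusion.
n = 10: 10² + 44 = 144 = 12², a perfect square.
Hence n = 10 is a counterexample.

n = 10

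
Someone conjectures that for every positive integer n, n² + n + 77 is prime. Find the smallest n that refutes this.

n = 6

A counterexample is any positive integer n such that n² + n + 77 is not prime; we check each in order.
For n = 1, 2, 3, 4, 5 the conclusion holds.
n = 6: n² + n + 77 = 119 = 7 × 17, composite.
Hence n = 6 is a counterexample.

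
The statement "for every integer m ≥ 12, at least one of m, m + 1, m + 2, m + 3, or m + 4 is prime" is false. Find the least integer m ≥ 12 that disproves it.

m = 24

Check each integer m ≥ 12 in order until m, m + 1, m + 2, m + 3, m + 4 are all composite.
The first 12 eligible values, up to m = 23, all satisfy the conclusion.
m = 24: 24 = 2 × 12; 25 = 5 × 5; 26 = 2 × 13; 27 = 3 × 9; 28 = 2 × 14 — all composite.
Thus m = 24 disproves the claim, and no smaller m works.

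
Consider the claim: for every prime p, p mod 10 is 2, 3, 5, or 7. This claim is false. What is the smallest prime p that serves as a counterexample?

A counterexample is any prime p such that the claim fails; we check each in order.
For p = 2, 3, 5, 7 the conclusion holds.
p = 11: 11 mod 10 = 1 — not in {2, 3, 5, 7}.
So p = 11 is the smallest counterexample.

p = 11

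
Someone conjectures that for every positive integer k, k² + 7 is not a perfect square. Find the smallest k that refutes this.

Check each positive integer k in order until k² + 7 is a perfect square.
k = 1: 1² + 7 = 8, not a perfect square.
k = 2: 2² + 7 = 11, not a perfect square.
k = 3: 3² + 7 = 16 = 4², a perfect square.
Thus k = 3 disproves the claim, and no smaller k works.

k = 3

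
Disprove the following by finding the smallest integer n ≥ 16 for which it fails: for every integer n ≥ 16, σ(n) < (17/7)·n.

n = 24

We need the least integer n ≥ 16 for which the claim fails.
For n = 16, 17, 18, 19, 20, 21, 22, 23 the conclusion holds.
n = 24: σ(24) = 60; 60 ≥ 408/7.
Hence n = 24 is a counterexample.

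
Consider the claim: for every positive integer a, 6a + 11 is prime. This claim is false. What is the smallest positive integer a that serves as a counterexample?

We need the least positive integer a for which 6a + 11 is not prime.
For a = 1, 2, 3 the conclusion holds.
a = 4: 6a + 11 = 35 = 5 × 7, composite.

a = 4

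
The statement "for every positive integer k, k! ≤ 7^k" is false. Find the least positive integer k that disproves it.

k = 17

Check each positive integer k in order until k! > 7^k.
The first 16 eligible values, up to k = 16, all satisfy the conclusion.
k = 17: k! = 355687428096000 and 7^k = 232630513987207, so 355687428096000 > 232630513987207.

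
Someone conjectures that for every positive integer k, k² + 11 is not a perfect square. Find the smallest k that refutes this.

k = 1: 1² + 11 = 12, not a perfect square.
k = 2: 2² + 11 = 15, not a perfect square.
k = 3: 3² + 11 = 20, not a perfect square.
k = 4: 4² + 11 = 27, not a perfect square.
k = 5: 5² + 11 = 36 = 6², a perfect square.

k = 5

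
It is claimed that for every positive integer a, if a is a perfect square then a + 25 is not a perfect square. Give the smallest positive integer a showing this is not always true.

a = 144

For a = 1, 4, 9, 16, …, 81, 100, 121 the conclusion holds.
a = 144: 144 = 12² and 144 + 25 = 169 = 13².
So a = 144 is the smallest counterexample.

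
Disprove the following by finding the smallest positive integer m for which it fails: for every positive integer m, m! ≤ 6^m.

m = 14

Check each positive integer m in order until m! > 6^m.
For m = 1, 2, 3, 4, …, 11, 12, 13 the conclusion holds.
m = 14: m! = 87178291200 and 6^m = 78364164096, so 87178291200 > 78364164096.
So m = 14 is the smallest counterexample.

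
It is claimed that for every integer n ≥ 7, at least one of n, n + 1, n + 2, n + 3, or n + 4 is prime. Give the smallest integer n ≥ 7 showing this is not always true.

n = 24

We need the least integer n ≥ 7 for which n, n + 1, n + 2, n + 3, n + 4 are all composite.
For n = 7, 8, 9, 10, …, 21, 22, 23 the conclusion holds.
n = 24: 24 = 2 × 12; 25 = 5 × 5; 26 = 2 × 13; 27 = 3 × 9; 28 = 2 × 14 — all composite.
Hence n = 24 is a counterexample.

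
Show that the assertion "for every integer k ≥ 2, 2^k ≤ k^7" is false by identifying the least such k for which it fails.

k = 37

For k = 2, 3, 4, 5, …, 34, 35, 36 the conclusion holds.
k = 37: 2^k = 137438953472 and k^7 = 94931877133, so 137438953472 > 94931877133.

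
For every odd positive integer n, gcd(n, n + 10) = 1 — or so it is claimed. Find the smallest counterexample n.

For n = 1, 3 the conclusion holds.
n = 5: gcd(5, 15) = 5.

n = 5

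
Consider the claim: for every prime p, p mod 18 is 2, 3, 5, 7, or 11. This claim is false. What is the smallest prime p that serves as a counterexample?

p = 13

Check each prime p in order until the claim fails.
p = 2: 2 mod 18 = 2.
p = 3: 3 mod 18 = 3.
p = 5: 5 mod 18 = 5.
p = 7: 7 mod 18 = 7.
p = 11: 11 mod 18 = 11.
p = 13: 13 mod 18 = 13 — not in {2, 3, 5, 7, 11}.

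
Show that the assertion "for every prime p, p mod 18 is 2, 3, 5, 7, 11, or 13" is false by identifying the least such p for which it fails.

p = 17

We need the least prime p for which the claim fails.
p = 2: 2 mod 18 = 2.
p = 3: 3 mod 18 = 3.
p = 5: 5 mod 18 = 5.
p = 7: 7 mod 18 = 7.
p = 11: 11 mod 18 = 11.
p = 13: 13 mod 18 = 13.
p = 17: 17 mod 18 = 17 — not in {2, 3, 5, 7, 11, 13}.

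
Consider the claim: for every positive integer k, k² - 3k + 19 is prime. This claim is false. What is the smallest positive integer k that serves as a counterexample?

We need the least positive integer k for which k² - 3k + 19 is not prime.
The first 17 eligible values, up to k = 17, all satisfy the conclusion.
k = 18: k² - 3k + 19 = 289 = 17 × 17, composite.

k = 18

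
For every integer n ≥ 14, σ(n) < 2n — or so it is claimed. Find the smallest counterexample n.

n = 18

Check each integer n ≥ 14 in order until the claim fails.
n = 14: σ(14) = 24; 24 < 28.
n = 15: σ(15) = 24; 24 < 30.
n = 16: σ(16) = 31; 31 < 32.
n = 17: σ(17) = 18; 18 < 34.
n = 18: σ(18) = 39; 39 ≥ 36.
So n = 18 is the smallest counterexample.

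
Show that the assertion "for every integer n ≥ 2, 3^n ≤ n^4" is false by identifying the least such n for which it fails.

The first 6 eligible values, up to n = 7, all satisfy the conclusion.
n = 8: 3^n = 6561 and n^4 = 4096, so 6561 > 4096.
Hence n = 8 is a counterexample.

n = 8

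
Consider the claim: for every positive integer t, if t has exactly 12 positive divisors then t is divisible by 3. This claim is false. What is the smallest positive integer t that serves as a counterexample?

We need the least positive integer t for which t has exactly 12 positive divisors but t is not divisible by 3.
t = 60: τ(60) = 12; 60 mod 3 = 0.
t = 72: τ(72) = 12; 72 mod 3 = 0.
t = 84: τ(84) = 12; 84 mod 3 = 0.
t = 90: τ(90) = 12; 90 mod 3 = 0.
t = 96: τ(96) = 12; 96 mod 3 = 0.
t = 108: τ(108) = 12; 108 mod 3 = 0.
t = 126: τ(126) = 12; 126 mod 3 = 0.
t = 132: τ(132) = 12; 132 mod 3 = 0.
t = 140: τ(140) = 12; 140 mod 3 = 2.

t = 140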